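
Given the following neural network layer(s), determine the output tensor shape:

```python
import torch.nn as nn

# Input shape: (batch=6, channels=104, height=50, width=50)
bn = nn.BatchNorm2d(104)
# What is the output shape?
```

Input: (6, 104, 50, 50) -> Output: (6, 104, 50, 50)

Answer: (6, 104, 50, 50)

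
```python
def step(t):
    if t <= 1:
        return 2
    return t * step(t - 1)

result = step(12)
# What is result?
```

step(12) = 12 * 11 * 10 * 9 * 8 * 7 * 6 * 5 * 4 * 3 * 2 * 2 = 958003200

Answer: 958003200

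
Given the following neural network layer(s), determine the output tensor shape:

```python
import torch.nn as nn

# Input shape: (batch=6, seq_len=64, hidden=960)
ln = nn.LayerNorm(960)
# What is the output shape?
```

Input: (6, 64, 960) -> Output: (6, 64, 960)

Answer: (6, 64, 960)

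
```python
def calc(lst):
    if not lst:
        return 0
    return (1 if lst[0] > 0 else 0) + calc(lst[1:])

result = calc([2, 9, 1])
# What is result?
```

Count of positive elements in [2, 9, 1] = 3

Answer: 3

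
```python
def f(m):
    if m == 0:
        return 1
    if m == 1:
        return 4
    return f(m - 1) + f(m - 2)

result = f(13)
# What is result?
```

Build up from base cases: f(0)=1, f(1)=4, f(2)=5, f(3)=9, f(4)=14, f(5)=23, f(6)=37, ..., f(13)=1076

Answer: 1076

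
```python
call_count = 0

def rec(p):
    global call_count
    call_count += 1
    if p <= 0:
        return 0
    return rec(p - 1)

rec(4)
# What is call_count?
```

Linear recursion stepping by 1: 5 calls from p=4 down to ≤0.

Answer: 5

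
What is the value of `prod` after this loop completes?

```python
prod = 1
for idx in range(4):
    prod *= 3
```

3^4 = 81
`prod` takes the values: 1 → 3 → 9 → 27 → 81

Answer: 81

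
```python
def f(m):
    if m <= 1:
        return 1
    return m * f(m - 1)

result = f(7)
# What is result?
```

f(7) = 7 * 6 * 5 * 4 * 3 * 2 * 1 = 5040

Answer: 5040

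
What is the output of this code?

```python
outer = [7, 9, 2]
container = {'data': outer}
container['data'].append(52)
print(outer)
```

Key concept: dict holds reference to list.
Step by step:
`outer = [7, 9, 2]` → outer = [7, 9, 2]
`container = {'data': outer}` → container = {'data': [7, 9, 2]}
`container['data'].append(52)` → outer = [7, 9, 2, 52]; container = {'data': [7, 9, 2, 52]}
`print(outer)` → prints [7, 9, 2, 52]

Answer: [7, 9, 2, 52]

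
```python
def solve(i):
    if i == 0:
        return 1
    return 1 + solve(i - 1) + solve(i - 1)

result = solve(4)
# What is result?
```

solve(i) = 1 + 2·solve(i-1), solve(0)=1. Closed form: (1+1)·2^4 - 1 = 31.

Answer: 31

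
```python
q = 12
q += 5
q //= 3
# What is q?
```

Trace:
`q = 12` → q = 12
`q += 5` → q = 17
`q //= 3` → q = 5
So q = 5

Answer: 5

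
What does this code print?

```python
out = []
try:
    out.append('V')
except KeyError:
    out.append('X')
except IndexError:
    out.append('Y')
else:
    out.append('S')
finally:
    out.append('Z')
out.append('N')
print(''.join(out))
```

Execution trace: 'V' (try body, no exception) → 'S' (else) → 'Z' (finally) → 'N' (after the try/except). Output: VSZN

Answer: VSZN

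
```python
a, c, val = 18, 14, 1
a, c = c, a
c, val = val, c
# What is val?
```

Trace:
`a, c, val = 18, 14, 1` → a = 18; c = 14; val = 1
`a, c = c, a` → a = 14; c = 18
`c, val = val, c` → c = 1; val = 18
So val = 18

Answer: 18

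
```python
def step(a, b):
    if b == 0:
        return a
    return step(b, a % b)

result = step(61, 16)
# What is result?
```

step(61, 16) -> step(16, 13) -> step(13, 3) -> step(3, 1) -> step(1, 0) -> 1

Answer: 1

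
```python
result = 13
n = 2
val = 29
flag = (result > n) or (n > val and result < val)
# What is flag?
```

Trace:
`result = 13` → result = 13
`n = 2` → n = 2
`val = 29` → val = 29
`flag = (result > n) or (n > val and result < val)` → flag = True
So flag = True

Answer: True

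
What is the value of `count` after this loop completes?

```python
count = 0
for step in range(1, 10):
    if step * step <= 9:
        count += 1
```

Count numbers where step² ≤ 9
`count` takes the values: 0 → 1 → 2 → 3

Answer: 3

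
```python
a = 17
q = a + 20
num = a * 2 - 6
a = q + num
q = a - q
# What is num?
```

Trace:
`a = 17` → a = 17
`q = a + 20` → q = 37
`num = a * 2 - 6` → num = 28
`a = q + num` → a = 65
`q = a - q` → q = 28
So num = 28

Answer: 28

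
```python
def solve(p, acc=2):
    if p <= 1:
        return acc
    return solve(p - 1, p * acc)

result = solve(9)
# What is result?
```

Accumulator trace (n, acc): (9, 2) -> (8, 18) -> (7, 144) -> (6, 1008) -> (5, 6048) -> (4, 30240) -> (3, 120960) -> (2, 362880) -> (1, 725760) -> return 725760

Answer: 725760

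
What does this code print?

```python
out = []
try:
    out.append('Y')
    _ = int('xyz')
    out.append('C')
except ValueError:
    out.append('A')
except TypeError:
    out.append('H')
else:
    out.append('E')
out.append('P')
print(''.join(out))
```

Execution trace: 'Y' (try body) → 'A' (except ValueError) → 'P' (after the try/except). Output: YAP

Answer: YAP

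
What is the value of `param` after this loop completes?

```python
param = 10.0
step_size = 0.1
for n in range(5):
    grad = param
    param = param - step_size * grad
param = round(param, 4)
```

Gradient descent: w = 10.0 * (1 - 0.1)^5
`param` takes the values: 10.0 → 9.0 → 8.1 → 7.29 → 6.561 → 5.9049

Answer: 5.9049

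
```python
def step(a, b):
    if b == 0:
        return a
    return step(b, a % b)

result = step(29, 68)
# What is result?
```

step(29, 68) -> step(68, 29) -> step(29, 10) -> step(10, 9) -> step(9, 1) -> step(1, 0) -> 1

Answer: 1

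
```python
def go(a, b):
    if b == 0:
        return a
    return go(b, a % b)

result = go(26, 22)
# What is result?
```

go(26, 22) -> go(22, 4) -> go(4, 2) -> go(2, 0) -> 2

Answer: 2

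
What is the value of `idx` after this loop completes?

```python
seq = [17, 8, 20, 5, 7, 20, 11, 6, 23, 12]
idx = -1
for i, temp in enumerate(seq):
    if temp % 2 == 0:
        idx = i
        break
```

First even number index in [17, 8, 20, 5, 7, 20, 11, 6, 23, 12]
`idx` takes the values: -1 → 1

Answer: 1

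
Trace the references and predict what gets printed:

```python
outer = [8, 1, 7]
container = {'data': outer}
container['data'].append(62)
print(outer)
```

Key concept: dict holds reference to list.
Step by step:
`outer = [8, 1, 7]` → outer = [8, 1, 7]
`container = {'data': outer}` → container = {'data': [8, 1, 7]}
`container['data'].append(62)` → outer = [8, 1, 7, 62]; container = {'data': [8, 1, 7, 62]}
`print(outer)` → prints [8, 1, 7, 62]

Answer: [8, 1, 7, 62]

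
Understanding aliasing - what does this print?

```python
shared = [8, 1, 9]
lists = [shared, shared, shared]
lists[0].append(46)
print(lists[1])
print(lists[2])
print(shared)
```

Key concept: list of same reference.
Step by step:
`shared = [8, 1, 9]` → shared = [8, 1, 9]
`lists = [shared, shared, shared]` → lists = [[8, 1, 9], [8, 1, 9], [8, 1, 9]]
`lists[0].append(46)` → shared = [8, 1, 9, 46]; lists = [[8, 1, 9, 46], [8, 1, 9, 46], [8, 1, 9, 46]]
`print(lists[1])` → prints [8, 1, 9, 46]
`print(lists[2])` → prints [8, 1, 9, 46]
`print(shared)` → prints [8, 1, 9, 46]

Answer:
[8, 1, 9, 46]
[8, 1, 9, 46]
[8, 1, 9, 46]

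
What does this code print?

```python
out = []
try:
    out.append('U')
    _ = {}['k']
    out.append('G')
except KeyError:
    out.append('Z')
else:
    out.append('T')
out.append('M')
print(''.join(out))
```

Execution trace: 'U' (try body) → 'Z' (except KeyError) → 'M' (after the try/except). Output: UZM

Answer: UZM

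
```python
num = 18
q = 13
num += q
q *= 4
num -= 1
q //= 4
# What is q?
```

Trace:
`num = 18` → num = 18
`q = 13` → q = 13
`num += q` → num = 31
`q *= 4` → q = 52
`num -= 1` → num = 30
`q //= 4` → q = 13
So q = 13

Answer: 13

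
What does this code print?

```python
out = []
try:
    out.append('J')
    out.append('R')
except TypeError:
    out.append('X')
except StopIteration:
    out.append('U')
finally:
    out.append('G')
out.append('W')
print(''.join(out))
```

Execution trace: 'J' (try body) → 'R' (try body, no exception) → 'G' (finally) → 'W' (after the try/except). Output: JRGW

Answer: JRGW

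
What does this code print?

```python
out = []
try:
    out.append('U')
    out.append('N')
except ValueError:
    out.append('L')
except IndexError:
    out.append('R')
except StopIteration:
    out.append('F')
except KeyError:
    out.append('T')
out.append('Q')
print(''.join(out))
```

Execution trace: 'U' (try body) → 'N' (try body, no exception) → 'Q' (after the try/except). Output: UNQ

Answer: UNQ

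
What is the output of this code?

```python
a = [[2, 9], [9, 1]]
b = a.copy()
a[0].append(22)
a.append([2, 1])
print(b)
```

Key concept: shallow copy with nested lists.
Step by step:
`a = [[2, 9], [9, 1]]` → a = [[2, 9], [9, 1]]
`b = a.copy()` → b = [[2, 9], [9, 1]]
`a[0].append(22)` → a = [[2, 9, 22], [9, 1]]; b = [[2, 9, 22], [9, 1]]
`a.append([2, 1])` → a = [[2, 9, 22], [9, 1], [2, 1]]
`print(b)` → prints [[2, 9, 22], [9, 1]]

Answer: [[2, 9, 22], [9, 1]]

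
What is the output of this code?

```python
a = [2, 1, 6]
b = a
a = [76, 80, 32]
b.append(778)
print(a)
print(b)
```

Key concept: rebinding vs mutation: a is rebound to a new list, b still points at the original.
Step by step:
`a = [2, 1, 6]` → a = [2, 1, 6]
`b = a` → b = [2, 1, 6] (same object as a)
`a = [76, 80, 32]` → a = [76, 80, 32]
`b.append(778)` → b = [2, 1, 6, 778]
`print(a)` → prints [76, 80, 32]
`print(b)` → prints [2, 1, 6, 778]

Answer:
[76, 80, 32]
[2, 1, 6, 778]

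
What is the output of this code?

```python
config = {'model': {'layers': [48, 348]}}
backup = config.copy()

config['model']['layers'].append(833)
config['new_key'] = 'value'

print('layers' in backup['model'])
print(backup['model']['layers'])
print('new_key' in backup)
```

Key concept: shallow copy gotcha with nested dict.
Step by step:
`config = {'model': {'layers': [48, 348]}}` → config = {'model': {'layers': [48, 348]}}
`backup = config.copy()` → backup = {'model': {'layers': [48, 348]}}
`config['model']['layers'].append(833)` → config = {'model': {'layers': [48, 348, 833]}}; backup = {'model': {'layers': [48, 348, 833]}}
`config['new_key'] = 'value'` → config = {'model': {'layers': [48, 348, 833]}, 'new_key': 'value'}
`print('layers' in backup['model'])` → prints True
`print(backup['model']['layers'])` → prints [48, 348, 833]
`print('new_key' in backup)` → prints False

Answer:
True
[48, 348, 833]
False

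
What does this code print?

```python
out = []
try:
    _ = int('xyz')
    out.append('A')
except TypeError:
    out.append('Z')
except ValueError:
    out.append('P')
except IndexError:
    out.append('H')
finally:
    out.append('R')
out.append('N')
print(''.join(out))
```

Execution trace: 'P' (except ValueError) → 'R' (finally) → 'N' (after the try/except). Output: PRN

Answer: PRN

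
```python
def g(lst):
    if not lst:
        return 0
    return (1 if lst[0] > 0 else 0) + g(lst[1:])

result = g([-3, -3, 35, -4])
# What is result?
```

Count of positive elements in [-3, -3, 35, -4] = 1

Answer: 1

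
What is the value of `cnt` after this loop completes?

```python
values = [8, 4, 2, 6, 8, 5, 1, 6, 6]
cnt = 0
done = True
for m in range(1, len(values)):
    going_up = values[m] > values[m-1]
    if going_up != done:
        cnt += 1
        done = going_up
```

Count direction changes in [8, 4, 2, 6, 8, 5, 1, 6, 6]
`cnt` takes the values: 0 → 1 → 2 → 3 → 4 → 5

Answer: 5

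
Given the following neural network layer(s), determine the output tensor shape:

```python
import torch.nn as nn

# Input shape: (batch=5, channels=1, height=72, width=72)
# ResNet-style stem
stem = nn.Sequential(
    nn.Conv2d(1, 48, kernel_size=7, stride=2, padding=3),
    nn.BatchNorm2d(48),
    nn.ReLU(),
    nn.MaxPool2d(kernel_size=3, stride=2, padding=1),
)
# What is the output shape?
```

Input: (5, 1, 72, 72) -> after Conv2d 7x7 stride=2: (5, 48, 36, 36) -> Output: (5, 48, 18, 18)

Answer: (5, 48, 18, 18)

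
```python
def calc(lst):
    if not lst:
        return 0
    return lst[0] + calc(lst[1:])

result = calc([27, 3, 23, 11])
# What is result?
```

27 + 3 + 23 + 11 + 0 = 64

Answer: 64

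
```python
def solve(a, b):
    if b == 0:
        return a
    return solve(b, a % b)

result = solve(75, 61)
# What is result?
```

solve(75, 61) -> solve(61, 14) -> solve(14, 5) -> solve(5, 4) -> solve(4, 1) -> solve(1, 0) -> 1

Answer: 1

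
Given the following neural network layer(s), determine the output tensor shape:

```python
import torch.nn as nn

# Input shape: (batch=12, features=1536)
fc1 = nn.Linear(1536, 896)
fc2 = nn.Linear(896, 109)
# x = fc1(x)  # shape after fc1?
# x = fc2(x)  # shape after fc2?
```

Input: (12, 1536) -> after fc1: (12, 896) -> Output: (12, 109)

Answer: (12, 109)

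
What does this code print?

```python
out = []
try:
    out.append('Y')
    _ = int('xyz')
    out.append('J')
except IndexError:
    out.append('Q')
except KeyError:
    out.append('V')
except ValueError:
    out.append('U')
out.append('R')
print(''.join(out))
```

Execution trace: 'Y' (try body) → 'U' (except ValueError) → 'R' (after the try/except). Output: YUR

Answer: YUR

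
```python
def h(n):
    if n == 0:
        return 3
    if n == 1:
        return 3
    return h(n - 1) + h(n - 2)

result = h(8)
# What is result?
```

Build up from base cases: h(0)=3, h(1)=3, h(2)=6, h(3)=9, h(4)=15, h(5)=24, h(6)=39, ..., h(8)=102

Answer: 102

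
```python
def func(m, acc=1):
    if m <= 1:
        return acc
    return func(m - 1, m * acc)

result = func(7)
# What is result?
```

Accumulator trace (n, acc): (7, 1) -> (6, 7) -> (5, 42) -> (4, 210) -> (3, 840) -> (2, 2520) -> (1, 5040) -> return 5040

Answer: 5040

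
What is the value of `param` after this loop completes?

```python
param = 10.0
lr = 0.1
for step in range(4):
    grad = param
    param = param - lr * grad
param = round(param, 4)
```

Gradient descent: w = 10.0 * (1 - 0.1)^4
`param` takes the values: 10.0 → 9.0 → 8.1 → 7.29 → 6.561

Answer: 6.561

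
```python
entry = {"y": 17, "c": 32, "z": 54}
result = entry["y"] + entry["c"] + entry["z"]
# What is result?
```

Trace:
`entry = {"y": 17, "c": 32, "z": 54}` → entry = {'y': 17, 'c': 32, 'z': 54}
`result = entry["y"] + entry["c"] + entry["z"]` → result = 103
So result = 103

Answer: 103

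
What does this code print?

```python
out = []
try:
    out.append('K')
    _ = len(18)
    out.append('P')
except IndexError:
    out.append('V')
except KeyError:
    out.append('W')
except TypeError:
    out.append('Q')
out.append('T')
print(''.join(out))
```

Execution trace: 'K' (try body) → 'Q' (except TypeError) → 'T' (after the try/except). Output: KQT

Answer: KQT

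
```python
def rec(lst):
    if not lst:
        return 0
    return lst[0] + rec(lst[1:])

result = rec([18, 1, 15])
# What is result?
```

18 + 1 + 15 + 0 = 34

Answer: 34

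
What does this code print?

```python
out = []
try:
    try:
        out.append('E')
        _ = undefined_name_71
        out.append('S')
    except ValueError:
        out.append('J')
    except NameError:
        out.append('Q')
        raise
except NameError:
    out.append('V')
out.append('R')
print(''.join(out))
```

Execution trace: 'E' (inner try body) → 'Q' (inner except NameError) → 'V' (outer except NameError) → 'R' (after the try/except). Output: EQVR

Answer: EQVR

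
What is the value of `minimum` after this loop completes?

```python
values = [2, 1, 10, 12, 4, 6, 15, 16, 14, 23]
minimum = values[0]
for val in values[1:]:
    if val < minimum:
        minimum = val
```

Minimum of [2, 1, 10, 12, 4, 6, 15, 16, 14, 23]
`minimum` takes the values: 2 → 1

Answer: 1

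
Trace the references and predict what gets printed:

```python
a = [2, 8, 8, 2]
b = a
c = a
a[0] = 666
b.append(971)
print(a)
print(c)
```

Key concept: multiple aliases.
Step by step:
`a = [2, 8, 8, 2]` → a = [2, 8, 8, 2]
`b = a` → b = [2, 8, 8, 2] (same object as a)
`c = a` → c = [2, 8, 8, 2] (same object as a, b)
`a[0] = 666` → a = [666, 8, 8, 2] (same object as b, c); b = [666, 8, 8, 2] (same object as a, c); c = [666, 8, 8, 2] (same object as a, b)
`b.append(971)` → a = [666, 8, 8, 2, 971] (same object as b, c); b = [666, 8, 8, 2, 971] (same object as a, c); c = [666, 8, 8, 2, 971] (same object as a, b)
`print(a)` → prints [666, 8, 8, 2, 971]
`print(c)` → prints [666, 8, 8, 2, 971]

Answer:
[666, 8, 8, 2, 971]
[666, 8, 8, 2, 971]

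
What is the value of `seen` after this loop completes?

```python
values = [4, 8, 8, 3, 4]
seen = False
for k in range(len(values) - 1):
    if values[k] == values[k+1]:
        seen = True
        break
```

Check consecutive duplicates in [4, 8, 8, 3, 4]
`seen` takes the values: False → True

Answer: True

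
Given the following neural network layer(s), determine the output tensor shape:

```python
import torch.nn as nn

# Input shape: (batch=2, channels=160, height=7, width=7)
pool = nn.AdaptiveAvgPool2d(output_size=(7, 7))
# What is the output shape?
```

Input: (2, 160, 7, 7) -> Output: (2, 160, 7, 7)

Answer: (2, 160, 7, 7)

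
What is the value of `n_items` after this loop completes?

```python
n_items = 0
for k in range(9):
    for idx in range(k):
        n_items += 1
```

Triangle number: 0+1+2+...+8
`n_items` takes the values: 0 → 1 → 2 → 3 → 4 → 5 → 6 → 7 → 8 → 9 → 10 → 11 → 12 → 13 → 14 → 15 → 16 → 17 → 18 → 19 → 20 → 21 → 22 → 23 → 24 → 25 → 26 → 27 → 28 → 29 → 30 → 31 → 32 → 33 → 34 → 35 → 36

Answer: 36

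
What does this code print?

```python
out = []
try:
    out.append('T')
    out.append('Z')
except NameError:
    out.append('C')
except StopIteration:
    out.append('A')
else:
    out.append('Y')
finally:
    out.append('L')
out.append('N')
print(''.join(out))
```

Execution trace: 'T' (try body) → 'Z' (try body, no exception) → 'Y' (else) → 'L' (finally) → 'N' (after the try/except). Output: TZYLN

Answer: TZYLN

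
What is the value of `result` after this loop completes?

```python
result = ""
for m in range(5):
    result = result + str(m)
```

Concatenate digits 0 to 4
`result` takes the values: "" → "0" → "01" → "012" → "0123" → "01234"

Answer: "01234"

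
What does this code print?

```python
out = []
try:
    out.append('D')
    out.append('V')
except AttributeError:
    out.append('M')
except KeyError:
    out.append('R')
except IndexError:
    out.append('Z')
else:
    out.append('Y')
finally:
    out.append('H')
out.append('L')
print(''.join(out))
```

Execution trace: 'D' (try body) → 'V' (try body, no exception) → 'Y' (else) → 'H' (finally) → 'L' (after the try/except). Output: DVYHL

Answer: DVYHL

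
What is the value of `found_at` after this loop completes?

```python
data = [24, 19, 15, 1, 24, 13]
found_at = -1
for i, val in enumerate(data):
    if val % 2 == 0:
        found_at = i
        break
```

First even number index in [24, 19, 15, 1, 24, 13]
`found_at` takes the values: -1 → 0

Answer: 0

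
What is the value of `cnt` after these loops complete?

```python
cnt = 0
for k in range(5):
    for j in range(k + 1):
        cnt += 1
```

Triangle: 1 + 2 + ... + 5
`cnt` takes the values: 0 → 1 → 2 → 3 → 4 → 5 → 6 → 7 → 8 → 9 → 10 → 11 → 12 → 13 → 14 → 15

Answer: 15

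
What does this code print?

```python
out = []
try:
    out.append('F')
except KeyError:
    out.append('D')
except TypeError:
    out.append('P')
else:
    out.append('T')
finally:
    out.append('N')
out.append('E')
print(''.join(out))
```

Execution trace: 'F' (try body, no exception) → 'T' (else) → 'N' (finally) → 'E' (after the try/except). Output: FTNE

Answer: FTNE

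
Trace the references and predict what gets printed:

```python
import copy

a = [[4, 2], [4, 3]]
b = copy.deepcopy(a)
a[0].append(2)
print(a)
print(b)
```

Key concept: deep copy is fully independent.
Step by step:
`a = [[4, 2], [4, 3]]` → a = [[4, 2], [4, 3]]
`b = copy.deepcopy(a)` → b = [[4, 2], [4, 3]]
`a[0].append(2)` → a = [[4, 2, 2], [4, 3]]
`print(a)` → prints [[4, 2, 2], [4, 3]]
`print(b)` → prints [[4, 2], [4, 3]]

Answer:
[[4, 2, 2], [4, 3]]
[[4, 2], [4, 3]]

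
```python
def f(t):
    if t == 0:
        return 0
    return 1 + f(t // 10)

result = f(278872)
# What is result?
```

Count of digits of 278872: 6

Answer: 6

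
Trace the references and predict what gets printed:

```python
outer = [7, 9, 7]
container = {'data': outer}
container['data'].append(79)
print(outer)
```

Key concept: dict holds reference to list.
Step by step:
`outer = [7, 9, 7]` → outer = [7, 9, 7]
`container = {'data': outer}` → container = {'data': [7, 9, 7]}
`container['data'].append(79)` → outer = [7, 9, 7, 79]; container = {'data': [7, 9, 7, 79]}
`print(outer)` → prints [7, 9, 7, 79]

Answer: [7, 9, 7, 79]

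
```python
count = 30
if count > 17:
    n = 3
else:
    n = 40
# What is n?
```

Trace:
`count = 30` → count = 30
`if count > 17: ...` → count > 17 is True → n = 3
So n = 3

Answer: 3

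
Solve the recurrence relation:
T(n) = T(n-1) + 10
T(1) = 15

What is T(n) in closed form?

Unrolling: T(n) = T(1) + 10·(n-1) = 15 + 10(n-1) = 10n + 5.

Answer: T(n) = 10n + 5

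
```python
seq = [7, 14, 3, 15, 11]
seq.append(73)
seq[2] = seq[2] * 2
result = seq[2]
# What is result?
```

Trace:
`seq = [7, 14, 3, 15, 11]` → seq = [7, 14, 3, 15, 11]
`seq.append(73)` → seq = [7, 14, 3, 15, 11, 73]
`seq[2] = seq[2] * 2` → seq = [7, 14, 6, 15, 11, 73]
`result = seq[2]` → result = 6
So result = 6

Answer: 6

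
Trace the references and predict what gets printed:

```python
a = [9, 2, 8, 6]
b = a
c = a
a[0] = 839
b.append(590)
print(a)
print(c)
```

Key concept: multiple aliases.
Step by step:
`a = [9, 2, 8, 6]` → a = [9, 2, 8, 6]
`b = a` → b = [9, 2, 8, 6] (same object as a)
`c = a` → c = [9, 2, 8, 6] (same object as a, b)
`a[0] = 839` → a = [839, 2, 8, 6] (same object as b, c); b = [839, 2, 8, 6] (same object as a, c); c = [839, 2, 8, 6] (same object as a, b)
`b.append(590)` → a = [839, 2, 8, 6, 590] (same object as b, c); b = [839, 2, 8, 6, 590] (same object as a, c); c = [839, 2, 8, 6, 590] (same object as a, b)
`print(a)` → prints [839, 2, 8, 6, 590]
`print(c)` → prints [839, 2, 8, 6, 590]

Answer:
[839, 2, 8, 6, 590]
[839, 2, 8, 6, 590]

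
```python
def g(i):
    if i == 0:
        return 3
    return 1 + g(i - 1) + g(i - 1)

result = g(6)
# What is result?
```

g(i) = 1 + 2·g(i-1), g(0)=3. Closed form: (3+1)·2^6 - 1 = 255.

Answer: 255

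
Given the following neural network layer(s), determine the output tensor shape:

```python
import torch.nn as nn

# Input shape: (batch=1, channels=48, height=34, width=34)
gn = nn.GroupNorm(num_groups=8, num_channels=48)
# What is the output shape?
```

Input: (1, 48, 34, 34) -> Output: (1, 48, 34, 34)

Answer: (1, 48, 34, 34)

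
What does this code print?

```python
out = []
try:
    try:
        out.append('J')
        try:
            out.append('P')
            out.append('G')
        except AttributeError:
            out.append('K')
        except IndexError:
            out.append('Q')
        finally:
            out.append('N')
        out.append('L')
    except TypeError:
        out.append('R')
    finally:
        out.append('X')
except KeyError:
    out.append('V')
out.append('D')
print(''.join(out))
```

Execution trace: 'J' (try body) → 'P' (inner try body) → 'G' (inner try body, no exception) → 'N' (inner finally) → 'L' (try body, no exception) → 'X' (finally) → 'D' (after the try/except). Output: JPGNLXD

Answer: JPGNLXD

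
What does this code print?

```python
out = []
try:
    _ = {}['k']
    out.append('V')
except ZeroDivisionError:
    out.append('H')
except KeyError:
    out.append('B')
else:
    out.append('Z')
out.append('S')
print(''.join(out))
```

Execution trace: 'B' (except KeyError) → 'S' (after the try/except). Output: BS

Answer: BS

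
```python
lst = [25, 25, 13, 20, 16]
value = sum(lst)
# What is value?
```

Trace:
`lst = [25, 25, 13, 20, 16]` → lst = [25, 25, 13, 20, 16]
`value = sum(lst)` → value = 99
So value = 99

Answer: 99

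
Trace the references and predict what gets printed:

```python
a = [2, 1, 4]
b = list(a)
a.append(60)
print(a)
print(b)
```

Key concept: list() constructor creates copy.
Step by step:
`a = [2, 1, 4]` → a = [2, 1, 4]
`b = list(a)` → b = [2, 1, 4]
`a.append(60)` → a = [2, 1, 4, 60]
`print(a)` → prints [2, 1, 4, 60]
`print(b)` → prints [2, 1, 4]

Answer:
[2, 1, 4, 60]
[2, 1, 4]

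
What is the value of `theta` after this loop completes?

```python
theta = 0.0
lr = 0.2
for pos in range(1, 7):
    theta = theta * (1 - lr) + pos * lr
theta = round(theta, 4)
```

Moving average with lr=0.2
`theta` takes the values: 0.0 → 0.2 → 0.56 → 1.048 → 1.6384 → 2.31072 → 3.048576 → 3.0486

Answer: 3.0486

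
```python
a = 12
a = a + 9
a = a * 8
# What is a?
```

Trace:
`a = 12` → a = 12
`a = a + 9` → a = 21
`a = a * 8` → a = 168
So a = 168

Answer: 168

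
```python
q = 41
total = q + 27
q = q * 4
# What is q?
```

Trace:
`q = 41` → q = 41
`total = q + 27` → total = 68
`q = q * 4` → q = 164
So q = 164

Answer: 164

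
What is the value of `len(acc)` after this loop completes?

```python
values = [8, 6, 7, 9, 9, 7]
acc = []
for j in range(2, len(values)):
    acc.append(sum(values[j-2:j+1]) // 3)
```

Number of 3-element averages
`acc` takes the values: [] → [7] → [7, 7] → [7, 7, 8] → [7, 7, 8, 8]
So `len(acc)` = 4

Answer: 4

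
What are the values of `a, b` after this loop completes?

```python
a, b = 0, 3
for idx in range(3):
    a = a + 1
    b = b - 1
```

a goes 0→3, b goes 3→0
`a, b` takes the values: (0, 3) → (1, 3) → (1, 2) → (2, 2) → (2, 1) → (3, 1) → (3, 0)

Answer: 3, 0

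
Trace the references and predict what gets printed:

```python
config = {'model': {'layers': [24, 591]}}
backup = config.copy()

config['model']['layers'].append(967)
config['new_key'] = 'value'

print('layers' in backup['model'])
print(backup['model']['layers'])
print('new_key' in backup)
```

Key concept: shallow copy gotcha with nested dict.
Step by step:
`config = {'model': {'layers': [24, 591]}}` → config = {'model': {'layers': [24, 591]}}
`backup = config.copy()` → backup = {'model': {'layers': [24, 591]}}
`config['model']['layers'].append(967)` → config = {'model': {'layers': [24, 591, 967]}}; backup = {'model': {'layers': [24, 591, 967]}}
`config['new_key'] = 'value'` → config = {'model': {'layers': [24, 591, 967]}, 'new_key': 'value'}
`print('layers' in backup['model'])` → prints True
`print(backup['model']['layers'])` → prints [24, 591, 967]
`print('new_key' in backup)` → prints False

Answer:
True
[24, 591, 967]
False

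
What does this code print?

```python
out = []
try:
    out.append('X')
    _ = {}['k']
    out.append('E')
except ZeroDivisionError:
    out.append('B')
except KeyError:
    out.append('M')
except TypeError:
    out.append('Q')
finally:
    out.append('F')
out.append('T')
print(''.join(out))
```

Execution trace: 'X' (try body) → 'M' (except KeyError) → 'F' (finally) → 'T' (after the try/except). Output: XMFT

Answer: XMFT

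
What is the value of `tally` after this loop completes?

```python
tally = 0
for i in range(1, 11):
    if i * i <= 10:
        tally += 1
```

Count numbers where i² ≤ 10
`tally` takes the values: 0 → 1 → 2 → 3

Answer: 3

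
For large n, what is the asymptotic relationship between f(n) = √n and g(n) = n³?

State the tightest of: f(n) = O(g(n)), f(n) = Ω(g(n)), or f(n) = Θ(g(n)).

√n vs n³: f(n) = O(g(n)) but not Ω(g(n)) — n³ grows strictly faster than √n.

Answer: f(n) = O(g(n)) but not Ω(g(n)) — n³ grows strictly faster than √n.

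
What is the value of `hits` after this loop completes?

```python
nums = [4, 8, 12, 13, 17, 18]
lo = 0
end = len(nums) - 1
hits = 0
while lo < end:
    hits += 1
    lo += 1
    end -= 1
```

Iterations until pointers meet (list length 6)
`hits` takes the values: 0 → 1 → 2 → 3

Answer: 3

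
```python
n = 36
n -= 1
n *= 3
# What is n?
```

Trace:
`n = 36` → n = 36
`n -= 1` → n = 35
`n *= 3` → n = 105
So n = 105

Answer: 105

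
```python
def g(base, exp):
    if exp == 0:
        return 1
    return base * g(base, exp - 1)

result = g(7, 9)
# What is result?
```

g(7, 9) = 7 * 7 * 7 * 7 * 7 * 7 * 7 * 7 * 7 = 40353607

Answer: 40353607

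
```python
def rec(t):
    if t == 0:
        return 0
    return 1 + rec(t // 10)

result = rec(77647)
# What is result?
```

Count of digits of 77647: 5

Answer: 5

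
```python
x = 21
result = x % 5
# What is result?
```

Trace:
`x = 21` → x = 21
`result = x % 5` → result = 1
So result = 1

Answer: 1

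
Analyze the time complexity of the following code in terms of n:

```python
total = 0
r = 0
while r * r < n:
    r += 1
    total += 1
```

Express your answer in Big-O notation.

Each loop level contributes: √n. Multiplying the contributions gives O(√n).

Answer: O(√n)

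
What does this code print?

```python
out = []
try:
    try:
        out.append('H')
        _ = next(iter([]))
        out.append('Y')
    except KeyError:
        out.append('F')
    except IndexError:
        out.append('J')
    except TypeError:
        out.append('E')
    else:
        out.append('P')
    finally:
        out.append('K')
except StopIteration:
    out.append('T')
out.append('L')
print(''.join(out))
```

Execution trace: 'H' (try body) → 'K' (finally) → 'T' (outer except StopIteration) → 'L' (after the try/except). Output: HKTL

Answer: HKTL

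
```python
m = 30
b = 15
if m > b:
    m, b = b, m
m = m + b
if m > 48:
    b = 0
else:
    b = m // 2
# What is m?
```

Trace:
`m = 30` → m = 30
`b = 15` → b = 15
`if m > b: ...` → m > b is True → m = 15; b = 30
`m = m + b` → m = 45
`if m > 48: ...` → m > 48 is False, take else branch → b = 22
So m = 45

Answer: 45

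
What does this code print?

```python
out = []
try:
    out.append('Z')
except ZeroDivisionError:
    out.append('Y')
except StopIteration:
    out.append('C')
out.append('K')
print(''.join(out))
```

Execution trace: 'Z' (try body, no exception) → 'K' (after the try/except). Output: ZK

Answer: ZK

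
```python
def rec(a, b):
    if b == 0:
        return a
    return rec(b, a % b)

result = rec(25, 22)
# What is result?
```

rec(25, 22) -> rec(22, 3) -> rec(3, 1) -> rec(1, 0) -> 1

Answer: 1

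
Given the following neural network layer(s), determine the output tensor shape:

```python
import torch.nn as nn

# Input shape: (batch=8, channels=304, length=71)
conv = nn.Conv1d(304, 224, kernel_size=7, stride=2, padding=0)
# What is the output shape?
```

Input: (8, 304, 71) -> Output: (8, 224, 33)

Answer: (8, 224, 33)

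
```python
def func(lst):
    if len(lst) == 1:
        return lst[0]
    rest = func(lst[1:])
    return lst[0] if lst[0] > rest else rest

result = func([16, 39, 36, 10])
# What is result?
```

Recursive max over [16, 39, 36, 10] = 39

Answer: 39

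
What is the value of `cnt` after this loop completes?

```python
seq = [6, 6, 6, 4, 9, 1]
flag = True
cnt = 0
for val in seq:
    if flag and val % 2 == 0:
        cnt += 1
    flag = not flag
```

Count even values at even positions
`cnt` takes the values: 0 → 1 → 2

Answer: 2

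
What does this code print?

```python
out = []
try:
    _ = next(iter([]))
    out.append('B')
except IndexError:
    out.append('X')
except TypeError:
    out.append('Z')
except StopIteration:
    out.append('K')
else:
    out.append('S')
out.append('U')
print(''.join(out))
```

Execution trace: 'K' (except StopIteration) → 'U' (after the try/except). Output: KU

Answer: KU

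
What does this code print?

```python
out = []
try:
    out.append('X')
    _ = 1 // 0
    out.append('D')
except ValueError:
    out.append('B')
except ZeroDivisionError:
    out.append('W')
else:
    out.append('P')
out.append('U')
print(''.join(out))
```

Execution trace: 'X' (try body) → 'W' (except ZeroDivisionError) → 'U' (after the try/except). Output: XWU

Answer: XWU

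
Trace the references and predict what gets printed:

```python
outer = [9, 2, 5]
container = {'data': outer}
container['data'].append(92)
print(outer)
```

Key concept: dict holds reference to list.
Step by step:
`outer = [9, 2, 5]` → outer = [9, 2, 5]
`container = {'data': outer}` → container = {'data': [9, 2, 5]}
`container['data'].append(92)` → outer = [9, 2, 5, 92]; container = {'data': [9, 2, 5, 92]}
`print(outer)` → prints [9, 2, 5, 92]

Answer: [9, 2, 5, 92]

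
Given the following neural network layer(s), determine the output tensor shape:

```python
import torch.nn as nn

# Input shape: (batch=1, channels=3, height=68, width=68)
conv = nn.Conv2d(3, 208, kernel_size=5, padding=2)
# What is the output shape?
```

Input: (1, 3, 68, 68) -> Output: (1, 208, 68, 68)

Answer: (1, 208, 68, 68)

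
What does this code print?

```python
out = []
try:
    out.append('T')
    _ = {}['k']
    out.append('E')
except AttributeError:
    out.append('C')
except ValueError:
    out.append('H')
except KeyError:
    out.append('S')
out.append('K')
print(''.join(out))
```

Execution trace: 'T' (try body) → 'S' (except KeyError) → 'K' (after the try/except). Output: TSK

Answer: TSK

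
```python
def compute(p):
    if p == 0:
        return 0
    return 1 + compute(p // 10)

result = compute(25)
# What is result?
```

Count of digits of 25: 2

Answer: 2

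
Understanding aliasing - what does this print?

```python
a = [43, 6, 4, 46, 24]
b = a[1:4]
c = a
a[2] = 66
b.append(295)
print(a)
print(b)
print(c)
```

Key concept: slice vs alias.
Step by step:
`a = [43, 6, 4, 46, 24]` → a = [43, 6, 4, 46, 24]
`b = a[1:4]` → b = [6, 4, 46]
`c = a` → c = [43, 6, 4, 46, 24] (same object as a)
`a[2] = 66` → a = [43, 6, 66, 46, 24] (same object as c); c = [43, 6, 66, 46, 24] (same object as a)
`b.append(295)` → b = [6, 4, 46, 295]
`print(a)` → prints [43, 6, 66, 46, 24]
`print(b)` → prints [6, 4, 46, 295]
`print(c)` → prints [43, 6, 66, 46, 24]

Answer:
[43, 6, 66, 46, 24]
[6, 4, 46, 295]
[43, 6, 66, 46, 24]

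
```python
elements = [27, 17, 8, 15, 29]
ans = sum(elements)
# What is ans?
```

Trace:
`elements = [27, 17, 8, 15, 29]` → elements = [27, 17, 8, 15, 29]
`ans = sum(elements)` → ans = 96
So ans = 96

Answer: 96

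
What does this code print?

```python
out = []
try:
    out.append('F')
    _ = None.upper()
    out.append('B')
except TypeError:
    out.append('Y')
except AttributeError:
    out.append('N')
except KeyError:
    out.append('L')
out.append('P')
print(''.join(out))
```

Execution trace: 'F' (try body) → 'N' (except AttributeError) → 'P' (after the try/except). Output: FNP

Answer: FNP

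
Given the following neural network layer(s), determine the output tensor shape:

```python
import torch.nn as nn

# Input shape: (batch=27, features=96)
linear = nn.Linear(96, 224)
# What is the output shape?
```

Input: (27, 96) -> Output: (27, 224)

Answer: (27, 224)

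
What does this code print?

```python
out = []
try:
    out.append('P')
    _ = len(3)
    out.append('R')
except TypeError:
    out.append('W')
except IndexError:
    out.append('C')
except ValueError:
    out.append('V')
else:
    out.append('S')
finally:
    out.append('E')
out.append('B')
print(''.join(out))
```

Execution trace: 'P' (try body) → 'W' (except TypeError) → 'E' (finally) → 'B' (after the try/except). Output: PWEB

Answer: PWEB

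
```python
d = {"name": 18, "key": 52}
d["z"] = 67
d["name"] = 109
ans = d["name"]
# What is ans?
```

Trace:
`d = {"name": 18, "key": 52}` → d = {'name': 18, 'key': 52}
`d["z"] = 67` → d = {'name': 18, 'key': 52, 'z': 67}
`d["name"] = 109` → d = {'name': 109, 'key': 52, 'z': 67}
`ans = d["name"]` → ans = 109
So ans = 109

Answer: 109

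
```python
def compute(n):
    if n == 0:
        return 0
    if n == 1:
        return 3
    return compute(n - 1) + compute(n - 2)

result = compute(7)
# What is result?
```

Build up from base cases: compute(0)=0, compute(1)=3, compute(2)=3, compute(3)=6, compute(4)=9, compute(5)=15, compute(6)=24, ..., compute(7)=39

Answer: 39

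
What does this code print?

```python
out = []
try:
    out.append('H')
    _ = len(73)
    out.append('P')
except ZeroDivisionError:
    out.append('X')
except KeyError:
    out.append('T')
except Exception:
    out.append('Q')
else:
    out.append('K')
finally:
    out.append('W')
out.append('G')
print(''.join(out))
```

Execution trace: 'H' (try body) → 'Q' (except Exception) → 'W' (finally) → 'G' (after the try/except). Output: HQWG

Answer: HQWG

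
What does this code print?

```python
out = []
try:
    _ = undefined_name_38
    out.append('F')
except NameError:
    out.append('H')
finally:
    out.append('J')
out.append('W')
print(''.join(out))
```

Execution trace: 'H' (except NameError) → 'J' (finally) → 'W' (after the try/except). Output: HJW

Answer: HJW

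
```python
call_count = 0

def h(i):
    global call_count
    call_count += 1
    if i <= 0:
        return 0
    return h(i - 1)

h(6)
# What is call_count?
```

Linear recursion stepping by 1: 7 calls from i=6 down to ≤0.

Answer: 7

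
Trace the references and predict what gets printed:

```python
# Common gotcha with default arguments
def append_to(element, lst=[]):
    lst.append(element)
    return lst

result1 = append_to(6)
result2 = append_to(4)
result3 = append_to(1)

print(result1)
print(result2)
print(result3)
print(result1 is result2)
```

Key concept: mutable default argument gotcha.
Step by step:
`result1 = append_to(6)` → result1 = [6]
`result2 = append_to(4)` → result1 = [6, 4] (same object as result2); result2 = [6, 4] (same object as result1)
`result3 = append_to(1)` → result1 = [6, 4, 1] (same object as result2, result3); result2 = [6, 4, 1] (same object as result1, result3); result3 = [6, 4, 1] (same object as result1, result2)
`print(result1)` → prints [6, 4, 1]
`print(result2)` → prints [6, 4, 1]
`print(result3)` → prints [6, 4, 1]
`print(result1 is result2)` → prints True

Answer:
[6, 4, 1]
[6, 4, 1]
[6, 4, 1]
True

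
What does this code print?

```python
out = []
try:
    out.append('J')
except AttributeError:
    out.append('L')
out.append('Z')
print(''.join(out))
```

Execution trace: 'J' (try body, no exception) → 'Z' (after the try/except). Output: JZ

Answer: JZ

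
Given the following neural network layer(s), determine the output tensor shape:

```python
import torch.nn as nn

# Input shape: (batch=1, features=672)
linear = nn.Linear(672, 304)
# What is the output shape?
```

Input: (1, 672) -> Output: (1, 304)

Answer: (1, 304)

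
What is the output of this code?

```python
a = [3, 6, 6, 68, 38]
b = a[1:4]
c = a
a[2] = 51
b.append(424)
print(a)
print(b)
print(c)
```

Key concept: slice vs alias.
Step by step:
`a = [3, 6, 6, 68, 38]` → a = [3, 6, 6, 68, 38]
`b = a[1:4]` → b = [6, 6, 68]
`c = a` → c = [3, 6, 6, 68, 38] (same object as a)
`a[2] = 51` → a = [3, 6, 51, 68, 38] (same object as c); c = [3, 6, 51, 68, 38] (same object as a)
`b.append(424)` → b = [6, 6, 68, 424]
`print(a)` → prints [3, 6, 51, 68, 38]
`print(b)` → prints [6, 6, 68, 424]
`print(c)` → prints [3, 6, 51, 68, 38]

Answer:
[3, 6, 51, 68, 38]
[6, 6, 68, 424]
[3, 6, 51, 68, 38]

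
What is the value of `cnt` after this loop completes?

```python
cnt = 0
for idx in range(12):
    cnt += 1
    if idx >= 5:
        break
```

Loop breaks when idx reaches 5, cnt is 6
`cnt` takes the values: 0 → 1 → 2 → 3 → 4 → 5 → 6

Answer: 6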